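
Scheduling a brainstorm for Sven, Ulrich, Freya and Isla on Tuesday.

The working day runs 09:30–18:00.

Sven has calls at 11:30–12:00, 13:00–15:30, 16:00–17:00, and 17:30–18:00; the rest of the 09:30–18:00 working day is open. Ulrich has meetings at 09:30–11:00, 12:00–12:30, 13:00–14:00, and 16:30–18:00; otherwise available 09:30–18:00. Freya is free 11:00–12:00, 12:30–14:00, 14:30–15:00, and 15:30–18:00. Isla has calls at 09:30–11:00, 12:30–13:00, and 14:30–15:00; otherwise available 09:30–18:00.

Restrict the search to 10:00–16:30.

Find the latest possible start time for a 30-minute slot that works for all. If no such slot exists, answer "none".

15:30

Sven free within 09:30–18:00: 09:30–11:30, 12:00–13:00, 15:30–16:00, 17:00–17:30.
Ulrich free within 09:30–18:00: 11:00–12:00, 12:30–13:00, 14:00–16:30.
Isla free within 09:30–18:00: 11:00–12:30, 13:00–14:30, 15:00–18:00.
Sven ∩ Ulrich: 11:00–11:30, 12:30–13:00, 15:30–16:00.
Sven ∩ Ulrich ∩ Freya: 11:00–11:30, 12:30–13:00, 15:30–16:00.
Sven ∩ Ulrich ∩ Freya ∩ Isla: 11:00–11:30, 15:30–16:00.
Restricted to 10:00–16:30: 11:00–11:30, 15:30–16:00.
Windows ≥ 30 min: 11:00–11:30, 15:30–16:00.
Latest start in the last window 15:30–16:00 is 16:00 − 30 min = 15:30.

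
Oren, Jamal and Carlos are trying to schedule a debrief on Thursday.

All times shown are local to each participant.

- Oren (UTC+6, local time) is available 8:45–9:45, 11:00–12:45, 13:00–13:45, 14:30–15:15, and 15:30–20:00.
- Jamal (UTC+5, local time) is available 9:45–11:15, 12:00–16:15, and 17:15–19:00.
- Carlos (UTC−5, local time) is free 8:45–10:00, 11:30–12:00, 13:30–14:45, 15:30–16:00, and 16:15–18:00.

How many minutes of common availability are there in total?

15 minutes

Oren → UTC: 02:45–03:45, 05:00–06:45, 07:00–07:45, 08:30–09:15, 09:30–14:00.
Jamal → UTC: 04:45–06:15, 07:00–11:15, 12:15–14:00.
Carlos → UTC: 13:45–15:00, 16:30–17:00, 18:30–19:45, 20:30–21:00, 21:15–23:00.
Oren ∩ Jamal: 05:00–06:15, 07:00–07:45, 08:30–09:15, 09:30–11:15, 12:15–14:00.
Oren ∩ Jamal ∩ Carlos: 13:45–14:00.
Total common minutes: 15.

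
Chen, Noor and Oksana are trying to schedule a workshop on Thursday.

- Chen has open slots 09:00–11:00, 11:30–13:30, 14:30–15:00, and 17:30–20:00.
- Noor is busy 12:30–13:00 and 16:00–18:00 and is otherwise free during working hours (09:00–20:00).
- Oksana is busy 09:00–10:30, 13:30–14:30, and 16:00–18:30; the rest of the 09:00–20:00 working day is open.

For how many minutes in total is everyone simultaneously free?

240 minutes

Noor free within 09:00–20:00: 09:00–12:30, 13:00–16:00, 18:00–20:00.
Oksana free within 09:00–20:00: 10:30–13:30, 14:30–16:00, 18:30–20:00.
Chen ∩ Noor: 09:00–11:00, 11:30–12:30, 13:00–13:30, 14:30–15:00, 18:00–20:00.
Chen ∩ Noor ∩ Oksana: 10:30–11:00, 11:30–12:30, 13:00–13:30, 14:30–15:00, 18:30–20:00.
Total common minutes: 30 + 60 + 30 + 30 + 90 = 240.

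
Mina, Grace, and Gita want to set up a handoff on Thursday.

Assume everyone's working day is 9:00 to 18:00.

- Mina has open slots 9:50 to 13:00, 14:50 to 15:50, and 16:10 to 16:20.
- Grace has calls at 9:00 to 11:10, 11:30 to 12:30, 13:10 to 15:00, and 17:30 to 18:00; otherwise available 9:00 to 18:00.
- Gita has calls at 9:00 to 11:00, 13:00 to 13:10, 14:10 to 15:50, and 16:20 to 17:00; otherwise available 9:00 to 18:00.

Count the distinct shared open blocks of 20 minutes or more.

2

Grace free within 09:00–18:00: 11:10–11:30, 12:30–13:10, 15:00–17:30.
Gita free within 09:00–18:00: 11:00–13:00, 13:10–14:10, 15:50–16:20, 17:00–18:00.
Mina ∩ Grace: 11:10–11:30, 12:30–13:00, 15:00–15:50, 16:10–16:20.
Mina ∩ Grace ∩ Gita: 11:10–11:30, 12:30–13:00, 16:10–16:20.
Windows ≥ 20 min: 11:10–11:30, 12:30–13:00.
That's 2 windows.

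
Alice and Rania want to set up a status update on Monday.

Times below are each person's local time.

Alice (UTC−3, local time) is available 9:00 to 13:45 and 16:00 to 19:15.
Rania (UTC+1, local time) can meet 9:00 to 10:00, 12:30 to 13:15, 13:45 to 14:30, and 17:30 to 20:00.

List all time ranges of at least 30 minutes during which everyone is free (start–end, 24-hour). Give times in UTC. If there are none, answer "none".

Alice → UTC: 12:00–16:45, 19:00–22:15.
Rania → UTC: 08:00–09:00, 11:30–12:15, 12:45–13:30, 16:30–19:00.
Alice ∩ Rania: 12:00–12:15, 12:45–13:30, 16:30–16:45.
Windows ≥ 30 min: 12:45–13:30.

12:45–13:30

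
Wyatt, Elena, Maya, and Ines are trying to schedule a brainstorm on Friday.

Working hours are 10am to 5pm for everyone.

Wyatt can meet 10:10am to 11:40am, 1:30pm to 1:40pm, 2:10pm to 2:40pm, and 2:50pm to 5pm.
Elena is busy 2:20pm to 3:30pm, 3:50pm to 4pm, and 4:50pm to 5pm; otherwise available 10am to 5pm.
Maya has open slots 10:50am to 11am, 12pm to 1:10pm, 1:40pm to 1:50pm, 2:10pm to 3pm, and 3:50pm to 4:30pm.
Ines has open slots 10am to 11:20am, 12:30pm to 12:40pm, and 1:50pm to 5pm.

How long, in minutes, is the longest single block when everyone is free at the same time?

30 minutes

Elena free within 10:00–17:00: 10:00–14:20, 15:30–15:50, 16:00–16:50.
Wyatt ∩ Elena: 10:10–11:40, 13:30–13:40, 14:10–14:20, 15:30–15:50, 16:00–16:50.
Wyatt ∩ Elena ∩ Maya: 10:50–11:00, 14:10–14:20, 16:00–16:30.
Wyatt ∩ Elena ∩ Maya ∩ Ines: 10:50–11:00, 14:10–14:20, 16:00–16:30.
Common window lengths: 10, 10, 30 min; longest is 30.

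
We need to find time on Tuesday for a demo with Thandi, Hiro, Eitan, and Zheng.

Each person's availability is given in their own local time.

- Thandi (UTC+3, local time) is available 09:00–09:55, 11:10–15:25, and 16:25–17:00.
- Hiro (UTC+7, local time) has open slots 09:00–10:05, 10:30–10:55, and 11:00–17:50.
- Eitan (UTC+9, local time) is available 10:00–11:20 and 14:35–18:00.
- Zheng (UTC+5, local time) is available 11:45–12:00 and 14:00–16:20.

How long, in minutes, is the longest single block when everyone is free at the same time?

Thandi → UTC: 06:00–06:55, 08:10–12:25, 13:25–14:00.
Hiro → UTC: 02:00–03:05, 03:30–03:55, 04:00–10:50.
Eitan → UTC: 01:00–02:20, 05:35–09:00.
Zheng → UTC: 06:45–07:00, 09:00–11:20.
Thandi ∩ Hiro: 06:00–06:55, 08:10–10:50.
Thandi ∩ Hiro ∩ Eitan: 06:00–06:55, 08:10–09:00.
Thandi ∩ Hiro ∩ Eitan ∩ Zheng: 06:45–06:55.
Single common window of 10 minutes.

10 minutes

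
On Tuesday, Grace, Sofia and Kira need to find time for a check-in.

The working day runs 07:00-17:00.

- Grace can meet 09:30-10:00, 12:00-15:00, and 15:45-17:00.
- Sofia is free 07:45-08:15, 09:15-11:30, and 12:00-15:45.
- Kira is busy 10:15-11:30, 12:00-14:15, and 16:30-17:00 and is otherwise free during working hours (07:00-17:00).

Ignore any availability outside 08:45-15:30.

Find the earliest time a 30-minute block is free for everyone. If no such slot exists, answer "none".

Kira free within 07:00–17:00: 07:00–10:15, 11:30–12:00, 14:15–16:30.
Grace ∩ Sofia: 09:30–10:00, 12:00–15:00.
Grace ∩ Sofia ∩ Kira: 09:30–10:00, 14:15–15:00.
Restricted to 08:45–15:30: 09:30–10:00, 14:15–15:00.
Windows ≥ 30 min: 09:30–10:00, 14:15–15:00.
Earliest such window starts at 09:30.

09:30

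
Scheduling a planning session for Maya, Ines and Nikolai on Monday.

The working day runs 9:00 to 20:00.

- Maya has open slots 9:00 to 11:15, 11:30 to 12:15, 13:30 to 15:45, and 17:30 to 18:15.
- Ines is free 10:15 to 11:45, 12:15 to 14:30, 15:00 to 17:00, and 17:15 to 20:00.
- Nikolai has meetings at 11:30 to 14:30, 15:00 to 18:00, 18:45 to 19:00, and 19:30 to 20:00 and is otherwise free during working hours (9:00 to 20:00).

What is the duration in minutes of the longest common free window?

Nikolai free within 09:00–20:00: 09:00–11:30, 14:30–15:00, 18:00–18:45, 19:00–19:30.
Maya ∩ Ines: 10:15–11:15, 11:30–11:45, 13:30–14:30, 15:00–15:45, 17:30–18:15.
Maya ∩ Ines ∩ Nikolai: 10:15–11:15, 18:00–18:15.
Common window lengths: 60, 15 min; longest is 60.

60 minutes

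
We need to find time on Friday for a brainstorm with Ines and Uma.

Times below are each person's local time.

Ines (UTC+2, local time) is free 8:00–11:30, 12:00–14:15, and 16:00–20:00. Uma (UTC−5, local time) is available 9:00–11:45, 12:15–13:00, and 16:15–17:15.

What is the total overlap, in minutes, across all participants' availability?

210 minutes

Ines → UTC: 06:00–09:30, 10:00–12:15, 14:00–18:00.
Uma → UTC: 14:00–16:45, 17:15–18:00, 21:15–22:15.
Ines ∩ Uma: 14:00–16:45, 17:15–18:00.
Total common minutes: 165 + 45 = 210.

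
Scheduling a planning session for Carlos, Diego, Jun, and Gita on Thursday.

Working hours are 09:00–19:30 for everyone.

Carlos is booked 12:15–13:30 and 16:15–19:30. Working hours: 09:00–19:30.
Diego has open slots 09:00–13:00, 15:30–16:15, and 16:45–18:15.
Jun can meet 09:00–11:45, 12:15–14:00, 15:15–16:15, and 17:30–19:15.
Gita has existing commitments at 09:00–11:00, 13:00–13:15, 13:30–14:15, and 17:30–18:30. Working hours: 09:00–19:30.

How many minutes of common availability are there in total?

Carlos free within 09:00–19:30: 09:00–12:15, 13:30–16:15.
Gita free within 09:00–19:30: 11:00–13:00, 13:15–13:30, 14:15–17:30, 18:30–19:30.
Carlos ∩ Diego: 09:00–12:15, 15:30–16:15.
Carlos ∩ Diego ∩ Jun: 09:00–11:45, 15:30–16:15.
Carlos ∩ Diego ∩ Jun ∩ Gita: 11:00–11:45, 15:30–16:15.
Total common minutes: 45 + 45 = 90.

90 minutes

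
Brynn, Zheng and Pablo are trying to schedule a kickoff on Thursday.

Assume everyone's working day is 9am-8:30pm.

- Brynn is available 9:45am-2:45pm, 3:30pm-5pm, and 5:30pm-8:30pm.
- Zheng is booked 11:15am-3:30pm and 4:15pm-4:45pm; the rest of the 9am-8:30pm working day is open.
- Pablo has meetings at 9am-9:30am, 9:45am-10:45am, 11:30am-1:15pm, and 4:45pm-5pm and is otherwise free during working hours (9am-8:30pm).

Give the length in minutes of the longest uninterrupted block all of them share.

Zheng free within 09:00–20:30: 09:00–11:15, 15:30–16:15, 16:45–20:30.
Pablo free within 09:00–20:30: 09:30–09:45, 10:45–11:30, 13:15–16:45, 17:00–20:30.
Brynn ∩ Zheng: 09:45–11:15, 15:30–16:15, 16:45–17:00, 17:30–20:30.
Brynn ∩ Zheng ∩ Pablo: 10:45–11:15, 15:30–16:15, 17:30–20:30.
Common window lengths: 30, 45, 180 min; longest is 180.

180 minutes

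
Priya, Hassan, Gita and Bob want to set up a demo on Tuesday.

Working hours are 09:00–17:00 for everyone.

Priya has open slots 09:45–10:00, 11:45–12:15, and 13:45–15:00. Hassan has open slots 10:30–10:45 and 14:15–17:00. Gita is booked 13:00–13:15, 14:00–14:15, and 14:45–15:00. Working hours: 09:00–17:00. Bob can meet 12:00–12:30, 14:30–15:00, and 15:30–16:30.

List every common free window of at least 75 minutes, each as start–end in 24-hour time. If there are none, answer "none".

Gita free within 09:00–17:00: 09:00–13:00, 13:15–14:00, 14:15–14:45, 15:00–17:00.
Priya ∩ Hassan: 14:15–15:00.
Priya ∩ Hassan ∩ Gita: 14:15–14:45.
Priya ∩ Hassan ∩ Gita ∩ Bob: 14:30–14:45.
Windows ≥ 75 min: (none).

none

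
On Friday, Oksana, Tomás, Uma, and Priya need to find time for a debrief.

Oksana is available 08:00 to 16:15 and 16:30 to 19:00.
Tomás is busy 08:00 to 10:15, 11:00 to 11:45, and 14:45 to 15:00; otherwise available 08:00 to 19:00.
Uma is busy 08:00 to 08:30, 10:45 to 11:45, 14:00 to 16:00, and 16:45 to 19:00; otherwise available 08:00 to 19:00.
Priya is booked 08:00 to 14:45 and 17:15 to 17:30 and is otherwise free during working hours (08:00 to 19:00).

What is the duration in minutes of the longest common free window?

Tomás free within 08:00–19:00: 10:15–11:00, 11:45–14:45, 15:00–19:00.
Uma free within 08:00–19:00: 08:30–10:45, 11:45–14:00, 16:00–16:45.
Priya free within 08:00–19:00: 14:45–17:15, 17:30–19:00.
Oksana ∩ Tomás: 10:15–11:00, 11:45–14:45, 15:00–16:15, 16:30–19:00.
Oksana ∩ Tomás ∩ Uma: 10:15–10:45, 11:45–14:00, 16:00–16:15, 16:30–16:45.
Oksana ∩ Tomás ∩ Uma ∩ Priya: 16:00–16:15, 16:30–16:45.
Common window lengths: 15, 15 min; longest is 15.

15 minutes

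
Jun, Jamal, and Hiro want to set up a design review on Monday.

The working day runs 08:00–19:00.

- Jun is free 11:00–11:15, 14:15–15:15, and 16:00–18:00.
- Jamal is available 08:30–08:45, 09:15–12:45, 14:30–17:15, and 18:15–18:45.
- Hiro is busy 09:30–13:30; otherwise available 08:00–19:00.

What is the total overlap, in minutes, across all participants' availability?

120 minutes

Hiro free within 08:00–19:00: 08:00–09:30, 13:30–19:00.
Jun ∩ Jamal: 11:00–11:15, 14:30–15:15, 16:00–17:15.
Jun ∩ Jamal ∩ Hiro: 14:30–15:15, 16:00–17:15.
Total common minutes: 45 + 75 = 120.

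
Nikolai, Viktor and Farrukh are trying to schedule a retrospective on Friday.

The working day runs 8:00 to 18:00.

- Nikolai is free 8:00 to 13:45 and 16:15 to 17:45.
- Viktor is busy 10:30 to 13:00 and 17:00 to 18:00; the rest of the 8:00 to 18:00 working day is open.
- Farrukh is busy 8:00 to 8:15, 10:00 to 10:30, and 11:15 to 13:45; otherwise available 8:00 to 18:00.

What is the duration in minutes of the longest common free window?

105 minutes

Viktor free within 08:00–18:00: 08:00–10:30, 13:00–17:00.
Farrukh free within 08:00–18:00: 08:15–10:00, 10:30–11:15, 13:45–18:00.
Nikolai ∩ Viktor: 08:00–10:30, 13:00–13:45, 16:15–17:00.
Nikolai ∩ Viktor ∩ Farrukh: 08:15–10:00, 16:15–17:00.
Common window lengths: 105, 45 min; longest is 105.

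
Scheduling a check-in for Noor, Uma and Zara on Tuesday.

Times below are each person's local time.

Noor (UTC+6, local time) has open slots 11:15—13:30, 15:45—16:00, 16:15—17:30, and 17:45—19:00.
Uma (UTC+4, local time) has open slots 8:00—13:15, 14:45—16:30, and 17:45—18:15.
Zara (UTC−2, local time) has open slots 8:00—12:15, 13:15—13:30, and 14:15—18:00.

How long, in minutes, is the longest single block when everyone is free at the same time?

45 minutes

Noor → UTC: 05:15–07:30, 09:45–10:00, 10:15–11:30, 11:45–13:00.
Uma → UTC: 04:00–09:15, 10:45–12:30, 13:45–14:15.
Zara → UTC: 10:00–14:15, 15:15–15:30, 16:15–20:00.
Noor ∩ Uma: 05:15–07:30, 10:45–11:30, 11:45–12:30.
Noor ∩ Uma ∩ Zara: 10:45–11:30, 11:45–12:30.
Common window lengths: 45, 45 min; longest is 45.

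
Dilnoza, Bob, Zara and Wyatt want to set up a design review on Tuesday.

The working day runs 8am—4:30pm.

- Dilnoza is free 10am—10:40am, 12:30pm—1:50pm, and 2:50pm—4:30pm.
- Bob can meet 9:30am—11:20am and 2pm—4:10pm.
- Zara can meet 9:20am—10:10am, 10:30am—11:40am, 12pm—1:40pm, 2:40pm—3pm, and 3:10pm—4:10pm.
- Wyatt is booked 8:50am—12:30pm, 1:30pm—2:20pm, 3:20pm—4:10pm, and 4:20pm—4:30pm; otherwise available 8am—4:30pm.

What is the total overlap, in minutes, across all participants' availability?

20 minutes

Wyatt free within 08:00–16:30: 08:00–08:50, 12:30–13:30, 14:20–15:20, 16:10–16:20.
Dilnoza ∩ Bob: 10:00–10:40, 14:50–16:10.
Dilnoza ∩ Bob ∩ Zara: 10:00–10:10, 10:30–10:40, 14:50–15:00, 15:10–16:10.
Dilnoza ∩ Bob ∩ Zara ∩ Wyatt: 14:50–15:00, 15:10–15:20.
Total common minutes: 10 + 10 = 20.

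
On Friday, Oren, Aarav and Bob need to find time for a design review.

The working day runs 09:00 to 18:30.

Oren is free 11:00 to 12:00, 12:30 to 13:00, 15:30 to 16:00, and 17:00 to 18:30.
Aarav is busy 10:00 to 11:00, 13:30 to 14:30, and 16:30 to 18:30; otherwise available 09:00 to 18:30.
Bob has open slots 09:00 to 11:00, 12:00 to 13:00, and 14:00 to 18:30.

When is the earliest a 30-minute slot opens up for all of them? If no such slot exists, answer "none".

12:30

Aarav free within 09:00–18:30: 09:00–10:00, 11:00–13:30, 14:30–16:30.
Oren ∩ Aarav: 11:00–12:00, 12:30–13:00, 15:30–16:00.
Oren ∩ Aarav ∩ Bob: 12:30–13:00, 15:30–16:00.
Windows ≥ 30 min: 12:30–13:00, 15:30–16:00.
Earliest such window starts at 12:30.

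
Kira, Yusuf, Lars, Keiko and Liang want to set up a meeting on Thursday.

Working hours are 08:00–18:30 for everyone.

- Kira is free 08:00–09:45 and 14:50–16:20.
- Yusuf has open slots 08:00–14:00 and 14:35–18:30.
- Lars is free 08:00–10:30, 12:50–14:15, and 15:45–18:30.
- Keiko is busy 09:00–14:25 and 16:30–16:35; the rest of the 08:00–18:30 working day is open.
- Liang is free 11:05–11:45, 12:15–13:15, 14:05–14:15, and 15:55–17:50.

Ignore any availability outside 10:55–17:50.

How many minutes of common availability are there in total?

Keiko free within 08:00–18:30: 08:00–09:00, 14:25–16:30, 16:35–18:30.
Kira ∩ Yusuf: 08:00–09:45, 14:50–16:20.
Kira ∩ Yusuf ∩ Lars: 08:00–09:45, 15:45–16:20.
Kira ∩ Yusuf ∩ Lars ∩ Keiko: 08:00–09:00, 15:45–16:20.
Kira ∩ Yusuf ∩ Lars ∩ Keiko ∩ Liang: 15:55–16:20.
Restricted to 10:55–17:50: 15:55–16:20.
Total common minutes: 25.

25 minutes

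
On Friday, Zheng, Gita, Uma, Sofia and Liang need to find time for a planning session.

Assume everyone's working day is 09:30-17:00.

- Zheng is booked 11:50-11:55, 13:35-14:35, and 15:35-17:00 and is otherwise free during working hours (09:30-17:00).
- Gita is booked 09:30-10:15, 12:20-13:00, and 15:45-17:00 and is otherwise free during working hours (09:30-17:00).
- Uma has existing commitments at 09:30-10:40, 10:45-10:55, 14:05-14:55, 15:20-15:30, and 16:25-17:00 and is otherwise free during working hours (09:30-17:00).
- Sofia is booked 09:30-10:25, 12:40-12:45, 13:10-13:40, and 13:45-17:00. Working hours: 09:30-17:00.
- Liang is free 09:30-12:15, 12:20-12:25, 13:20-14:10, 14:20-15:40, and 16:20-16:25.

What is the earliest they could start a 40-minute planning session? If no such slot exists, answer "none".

10:55

Zheng free within 09:30–17:00: 09:30–11:50, 11:55–13:35, 14:35–15:35.
Gita free within 09:30–17:00: 10:15–12:20, 13:00–15:45.
Uma free within 09:30–17:00: 10:40–10:45, 10:55–14:05, 14:55–15:20, 15:30–16:25.
Sofia free within 09:30–17:00: 10:25–12:40, 12:45–13:10, 13:40–13:45.
Zheng ∩ Gita: 10:15–11:50, 11:55–12:20, 13:00–13:35, 14:35–15:35.
Zheng ∩ Gita ∩ Uma: 10:40–10:45, 10:55–11:50, 11:55–12:20, 13:00–13:35, 14:55–15:20, 15:30–15:35.
Zheng ∩ Gita ∩ Uma ∩ Sofia: 10:40–10:45, 10:55–11:50, 11:55–12:20, 13:00–13:10.
Zheng ∩ Gita ∩ Uma ∩ Sofia ∩ Liang: 10:40–10:45, 10:55–11:50, 11:55–12:15.
Windows ≥ 40 min: 10:55–11:50.
Earliest such window starts at 10:55.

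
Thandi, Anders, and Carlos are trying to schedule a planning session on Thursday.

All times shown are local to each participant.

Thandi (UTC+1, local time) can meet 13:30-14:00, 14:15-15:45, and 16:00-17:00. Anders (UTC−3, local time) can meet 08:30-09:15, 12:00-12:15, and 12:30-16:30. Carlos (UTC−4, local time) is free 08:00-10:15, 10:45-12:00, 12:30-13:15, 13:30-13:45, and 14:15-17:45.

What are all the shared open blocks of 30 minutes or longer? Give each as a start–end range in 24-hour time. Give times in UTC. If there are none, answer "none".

Thandi → UTC: 12:30–13:00, 13:15–14:45, 15:00–16:00.
Anders → UTC: 11:30–12:15, 15:00–15:15, 15:30–19:30.
Carlos → UTC: 12:00–14:15, 14:45–16:00, 16:30–17:15, 17:30–17:45, 18:15–21:45.
Thandi ∩ Anders: 15:00–15:15, 15:30–16:00.
Thandi ∩ Anders ∩ Carlos: 15:00–15:15, 15:30–16:00.
Windows ≥ 30 min: 15:30–16:00.

15:30–16:00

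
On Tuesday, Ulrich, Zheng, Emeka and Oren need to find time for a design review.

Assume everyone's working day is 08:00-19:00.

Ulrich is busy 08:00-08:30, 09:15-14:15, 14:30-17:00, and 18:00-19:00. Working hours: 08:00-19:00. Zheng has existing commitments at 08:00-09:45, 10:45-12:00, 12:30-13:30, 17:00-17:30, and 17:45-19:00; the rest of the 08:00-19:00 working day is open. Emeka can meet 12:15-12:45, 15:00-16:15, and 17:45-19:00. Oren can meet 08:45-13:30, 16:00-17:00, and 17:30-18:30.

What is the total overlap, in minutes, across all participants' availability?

0 minutes

Ulrich free within 08:00–19:00: 08:30–09:15, 14:15–14:30, 17:00–18:00.
Zheng free within 08:00–19:00: 09:45–10:45, 12:00–12:30, 13:30–17:00, 17:30–17:45.
Ulrich ∩ Zheng: 14:15–14:30, 17:30–17:45.
Ulrich ∩ Zheng ∩ Emeka: (none).
Ulrich ∩ Zheng ∩ Emeka ∩ Oren: (none).
Total common minutes: 0.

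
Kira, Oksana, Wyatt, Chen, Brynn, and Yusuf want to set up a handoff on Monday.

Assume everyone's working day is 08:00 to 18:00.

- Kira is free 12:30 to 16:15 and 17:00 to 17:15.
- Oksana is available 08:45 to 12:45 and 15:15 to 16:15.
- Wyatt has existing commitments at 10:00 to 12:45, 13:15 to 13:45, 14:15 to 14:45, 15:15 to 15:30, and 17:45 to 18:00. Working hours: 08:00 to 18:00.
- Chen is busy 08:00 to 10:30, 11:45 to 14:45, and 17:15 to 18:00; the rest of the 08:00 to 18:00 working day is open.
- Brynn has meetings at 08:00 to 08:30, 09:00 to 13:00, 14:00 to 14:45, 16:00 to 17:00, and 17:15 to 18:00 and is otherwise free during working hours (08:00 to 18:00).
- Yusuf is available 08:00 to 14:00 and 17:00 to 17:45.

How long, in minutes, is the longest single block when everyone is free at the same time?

Wyatt free within 08:00–18:00: 08:00–10:00, 12:45–13:15, 13:45–14:15, 14:45–15:15, 15:30–17:45.
Chen free within 08:00–18:00: 10:30–11:45, 14:45–17:15.
Brynn free within 08:00–18:00: 08:30–09:00, 13:00–14:00, 14:45–16:00, 17:00–17:15.
Kira ∩ Oksana: 12:30–12:45, 15:15–16:15.
Kira ∩ Oksana ∩ Wyatt: 15:30–16:15.
Kira ∩ Oksana ∩ Wyatt ∩ Chen: 15:30–16:15.
Kira ∩ Oksana ∩ Wyatt ∩ Chen ∩ Brynn: 15:30–16:00.
Kira ∩ Oksana ∩ Wyatt ∩ Chen ∩ Brynn ∩ Yusuf: (none).
No common window.

0 minutes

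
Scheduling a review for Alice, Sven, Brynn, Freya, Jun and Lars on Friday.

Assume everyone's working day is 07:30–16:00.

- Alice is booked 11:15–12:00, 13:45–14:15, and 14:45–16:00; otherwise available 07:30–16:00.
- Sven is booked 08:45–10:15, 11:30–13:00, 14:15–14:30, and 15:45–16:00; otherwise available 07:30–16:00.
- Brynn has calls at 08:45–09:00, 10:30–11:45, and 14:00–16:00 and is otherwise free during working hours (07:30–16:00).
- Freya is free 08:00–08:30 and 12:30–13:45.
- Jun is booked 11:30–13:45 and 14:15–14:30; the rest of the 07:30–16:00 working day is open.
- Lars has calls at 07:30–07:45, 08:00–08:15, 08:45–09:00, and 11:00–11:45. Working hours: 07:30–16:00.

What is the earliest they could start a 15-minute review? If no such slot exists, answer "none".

Alice free within 07:30–16:00: 07:30–11:15, 12:00–13:45, 14:15–14:45.
Sven free within 07:30–16:00: 07:30–08:45, 10:15–11:30, 13:00–14:15, 14:30–15:45.
Brynn free within 07:30–16:00: 07:30–08:45, 09:00–10:30, 11:45–14:00.
Jun free within 07:30–16:00: 07:30–11:30, 13:45–14:15, 14:30–16:00.
Lars free within 07:30–16:00: 07:45–08:00, 08:15–08:45, 09:00–11:00, 11:45–16:00.
Alice ∩ Sven: 07:30–08:45, 10:15–11:15, 13:00–13:45, 14:30–14:45.
Alice ∩ Sven ∩ Brynn: 07:30–08:45, 10:15–10:30, 13:00–13:45.
Alice ∩ Sven ∩ Brynn ∩ Freya: 08:00–08:30, 13:00–13:45.
Alice ∩ Sven ∩ Brynn ∩ Freya ∩ Jun: 08:00–08:30.
Alice ∩ Sven ∩ Brynn ∩ Freya ∩ Jun ∩ Lars: 08:15–08:30.
Windows ≥ 15 min: 08:15–08:30.
Earliest such window starts at 08:15.

08:15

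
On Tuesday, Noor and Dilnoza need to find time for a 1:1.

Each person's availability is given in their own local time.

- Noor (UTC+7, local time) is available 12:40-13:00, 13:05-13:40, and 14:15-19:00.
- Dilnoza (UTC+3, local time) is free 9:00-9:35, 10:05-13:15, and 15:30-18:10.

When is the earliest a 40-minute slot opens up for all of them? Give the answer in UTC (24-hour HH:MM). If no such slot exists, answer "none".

07:15

Noor → UTC: 05:40–06:00, 06:05–06:40, 07:15–12:00.
Dilnoza → UTC: 06:00–06:35, 07:05–10:15, 12:30–15:10.
Noor ∩ Dilnoza: 06:05–06:35, 07:15–10:15.
Windows ≥ 40 min: 07:15–10:15.
Earliest such window starts at 07:15.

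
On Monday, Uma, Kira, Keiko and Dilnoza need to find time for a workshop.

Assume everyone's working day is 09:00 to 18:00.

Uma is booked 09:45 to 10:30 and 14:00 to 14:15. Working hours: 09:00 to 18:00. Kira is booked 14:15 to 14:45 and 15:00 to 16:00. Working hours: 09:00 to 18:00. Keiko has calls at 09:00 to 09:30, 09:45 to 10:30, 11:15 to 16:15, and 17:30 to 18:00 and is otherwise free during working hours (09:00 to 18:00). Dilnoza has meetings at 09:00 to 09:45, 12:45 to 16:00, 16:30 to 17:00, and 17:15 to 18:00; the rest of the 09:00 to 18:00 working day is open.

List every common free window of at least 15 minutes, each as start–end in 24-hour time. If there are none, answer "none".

10:30–11:15, 16:15–16:30, 17:00–17:15

Uma free within 09:00–18:00: 09:00–09:45, 10:30–14:00, 14:15–18:00.
Kira free within 09:00–18:00: 09:00–14:15, 14:45–15:00, 16:00–18:00.
Keiko free within 09:00–18:00: 09:30–09:45, 10:30–11:15, 16:15–17:30.
Dilnoza free within 09:00–18:00: 09:45–12:45, 16:00–16:30, 17:00–17:15.
Uma ∩ Kira: 09:00–09:45, 10:30–14:00, 14:45–15:00, 16:00–18:00.
Uma ∩ Kira ∩ Keiko: 09:30–09:45, 10:30–11:15, 16:15–17:30.
Uma ∩ Kira ∩ Keiko ∩ Dilnoza: 10:30–11:15, 16:15–16:30, 17:00–17:15.
Windows ≥ 15 min: 10:30–11:15, 16:15–16:30, 17:00–17:15.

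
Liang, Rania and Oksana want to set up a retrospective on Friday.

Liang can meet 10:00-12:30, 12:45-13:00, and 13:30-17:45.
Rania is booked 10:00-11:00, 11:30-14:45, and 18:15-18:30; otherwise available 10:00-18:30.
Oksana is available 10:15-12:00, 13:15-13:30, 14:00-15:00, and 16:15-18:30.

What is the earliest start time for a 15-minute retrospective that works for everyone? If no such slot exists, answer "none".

Rania free within 10:00–18:30: 11:00–11:30, 14:45–18:15.
Liang ∩ Rania: 11:00–11:30, 14:45–17:45.
Liang ∩ Rania ∩ Oksana: 11:00–11:30, 14:45–15:00, 16:15–17:45.
Windows ≥ 15 min: 11:00–11:30, 14:45–15:00, 16:15–17:45.
Earliest such window starts at 11:00.

11:00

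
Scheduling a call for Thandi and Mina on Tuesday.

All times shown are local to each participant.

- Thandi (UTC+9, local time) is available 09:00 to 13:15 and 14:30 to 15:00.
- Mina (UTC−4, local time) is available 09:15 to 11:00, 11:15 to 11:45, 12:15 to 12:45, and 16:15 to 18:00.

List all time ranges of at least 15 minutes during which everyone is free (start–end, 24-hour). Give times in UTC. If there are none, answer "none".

none

Thandi → UTC: 00:00–04:15, 05:30–06:00.
Mina → UTC: 13:15–15:00, 15:15–15:45, 16:15–16:45, 20:15–22:00.
Thandi ∩ Mina: (none).
Windows ≥ 15 min: (none).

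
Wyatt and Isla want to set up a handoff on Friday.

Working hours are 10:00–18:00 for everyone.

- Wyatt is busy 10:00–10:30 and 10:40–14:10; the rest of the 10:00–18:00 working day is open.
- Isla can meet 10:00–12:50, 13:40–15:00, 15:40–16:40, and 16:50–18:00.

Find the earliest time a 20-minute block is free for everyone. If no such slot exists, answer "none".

Wyatt free within 10:00–18:00: 10:30–10:40, 14:10–18:00.
Wyatt ∩ Isla: 10:30–10:40, 14:10–15:00, 15:40–16:40, 16:50–18:00.
Windows ≥ 20 min: 14:10–15:00, 15:40–16:40, 16:50–18:00.
Earliest such window starts at 14:10.

14:10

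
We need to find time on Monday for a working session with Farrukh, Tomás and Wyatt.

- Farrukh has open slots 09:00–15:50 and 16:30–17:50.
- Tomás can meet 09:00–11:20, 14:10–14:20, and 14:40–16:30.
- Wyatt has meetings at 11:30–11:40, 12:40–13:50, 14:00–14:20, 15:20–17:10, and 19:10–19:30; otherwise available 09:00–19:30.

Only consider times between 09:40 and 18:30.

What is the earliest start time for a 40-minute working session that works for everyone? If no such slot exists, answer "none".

Wyatt free within 09:00–19:30: 09:00–11:30, 11:40–12:40, 13:50–14:00, 14:20–15:20, 17:10–19:10.
Farrukh ∩ Tomás: 09:00–11:20, 14:10–14:20, 14:40–15:50.
Farrukh ∩ Tomás ∩ Wyatt: 09:00–11:20, 14:40–15:20.
Restricted to 09:40–18:30: 09:40–11:20, 14:40–15:20.
Windows ≥ 40 min: 09:40–11:20, 14:40–15:20.
Earliest such window starts at 09:40.

09:40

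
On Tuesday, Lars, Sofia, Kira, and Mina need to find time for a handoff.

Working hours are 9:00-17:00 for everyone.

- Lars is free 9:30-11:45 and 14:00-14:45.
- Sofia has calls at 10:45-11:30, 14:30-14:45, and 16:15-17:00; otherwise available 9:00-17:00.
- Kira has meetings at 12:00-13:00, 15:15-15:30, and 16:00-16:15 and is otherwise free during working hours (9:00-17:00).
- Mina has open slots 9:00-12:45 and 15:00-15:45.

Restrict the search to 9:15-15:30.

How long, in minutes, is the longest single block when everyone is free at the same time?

75 minutes

Sofia free within 09:00–17:00: 09:00–10:45, 11:30–14:30, 14:45–16:15.
Kira free within 09:00–17:00: 09:00–12:00, 13:00–15:15, 15:30–16:00, 16:15–17:00.
Lars ∩ Sofia: 09:30–10:45, 11:30–11:45, 14:00–14:30.
Lars ∩ Sofia ∩ Kira: 09:30–10:45, 11:30–11:45, 14:00–14:30.
Lars ∩ Sofia ∩ Kira ∩ Mina: 09:30–10:45, 11:30–11:45.
Restricted to 09:15–15:30: 09:30–10:45, 11:30–11:45.
Common window lengths: 75, 15 min; longest is 75.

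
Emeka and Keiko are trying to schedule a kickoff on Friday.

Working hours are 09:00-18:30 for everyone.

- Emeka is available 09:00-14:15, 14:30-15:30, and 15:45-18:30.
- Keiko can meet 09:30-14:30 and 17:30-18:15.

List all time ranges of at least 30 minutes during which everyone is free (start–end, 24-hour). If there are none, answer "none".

09:30–14:15, 17:30–18:15

Emeka ∩ Keiko: 09:30–14:15, 17:30–18:15.
Windows ≥ 30 min: 09:30–14:15, 17:30–18:15.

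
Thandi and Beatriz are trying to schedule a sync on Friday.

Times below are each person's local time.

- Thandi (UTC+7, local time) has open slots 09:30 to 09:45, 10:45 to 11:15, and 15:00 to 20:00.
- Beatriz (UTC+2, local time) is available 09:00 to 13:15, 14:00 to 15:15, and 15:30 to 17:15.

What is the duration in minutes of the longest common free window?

195 minutes

Thandi → UTC: 02:30–02:45, 03:45–04:15, 08:00–13:00.
Beatriz → UTC: 07:00–11:15, 12:00–13:15, 13:30–15:15.
Thandi ∩ Beatriz: 08:00–11:15, 12:00–13:00.
Common window lengths: 195, 60 min; longest is 195.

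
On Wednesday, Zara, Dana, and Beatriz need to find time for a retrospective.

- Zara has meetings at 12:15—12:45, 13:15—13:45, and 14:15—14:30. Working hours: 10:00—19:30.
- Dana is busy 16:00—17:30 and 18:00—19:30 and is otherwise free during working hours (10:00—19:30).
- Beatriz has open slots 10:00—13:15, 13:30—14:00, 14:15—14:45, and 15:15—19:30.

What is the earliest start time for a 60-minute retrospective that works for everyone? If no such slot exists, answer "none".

10:00

Zara free within 10:00–19:30: 10:00–12:15, 12:45–13:15, 13:45–14:15, 14:30–19:30.
Dana free within 10:00–19:30: 10:00–16:00, 17:30–18:00.
Zara ∩ Dana: 10:00–12:15, 12:45–13:15, 13:45–14:15, 14:30–16:00, 17:30–18:00.
Zara ∩ Dana ∩ Beatriz: 10:00–12:15, 12:45–13:15, 13:45–14:00, 14:30–14:45, 15:15–16:00, 17:30–18:00.
Windows ≥ 60 min: 10:00–12:15.
Earliest such window starts at 10:00.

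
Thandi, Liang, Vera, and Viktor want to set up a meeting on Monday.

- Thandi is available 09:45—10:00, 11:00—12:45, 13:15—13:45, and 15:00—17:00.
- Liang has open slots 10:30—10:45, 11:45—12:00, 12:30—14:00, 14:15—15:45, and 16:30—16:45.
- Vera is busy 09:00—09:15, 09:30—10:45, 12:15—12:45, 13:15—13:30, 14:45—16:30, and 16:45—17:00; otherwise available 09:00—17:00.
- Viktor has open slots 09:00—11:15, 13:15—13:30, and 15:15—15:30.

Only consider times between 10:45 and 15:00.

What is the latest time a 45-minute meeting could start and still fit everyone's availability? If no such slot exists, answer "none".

Vera free within 09:00–17:00: 09:15–09:30, 10:45–12:15, 12:45–13:15, 13:30–14:45, 16:30–16:45.
Thandi ∩ Liang: 11:45–12:00, 12:30–12:45, 13:15–13:45, 15:00–15:45, 16:30–16:45.
Thandi ∩ Liang ∩ Vera: 11:45–12:00, 13:30–13:45, 16:30–16:45.
Thandi ∩ Liang ∩ Vera ∩ Viktor: (none).
Restricted to 10:45–15:00: (none).
Windows ≥ 45 min: (none).

none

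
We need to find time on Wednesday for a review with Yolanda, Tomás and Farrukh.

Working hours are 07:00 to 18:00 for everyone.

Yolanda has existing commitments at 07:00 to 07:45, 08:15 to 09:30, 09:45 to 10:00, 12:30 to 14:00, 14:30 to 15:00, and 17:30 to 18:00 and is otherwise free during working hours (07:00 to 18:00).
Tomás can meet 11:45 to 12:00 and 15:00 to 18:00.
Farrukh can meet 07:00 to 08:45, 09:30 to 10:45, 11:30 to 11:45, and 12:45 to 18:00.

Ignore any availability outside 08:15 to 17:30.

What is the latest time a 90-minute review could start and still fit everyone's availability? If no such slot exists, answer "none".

Yolanda free within 07:00–18:00: 07:45–08:15, 09:30–09:45, 10:00–12:30, 14:00–14:30, 15:00–17:30.
Yolanda ∩ Tomás: 11:45–12:00, 15:00–17:30.
Yolanda ∩ Tomás ∩ Farrukh: 15:00–17:30.
Restricted to 08:15–17:30: 15:00–17:30.
Windows ≥ 90 min: 15:00–17:30.
Latest start in the last window 15:00–17:30 is 17:30 − 90 min = 16:00.

16:00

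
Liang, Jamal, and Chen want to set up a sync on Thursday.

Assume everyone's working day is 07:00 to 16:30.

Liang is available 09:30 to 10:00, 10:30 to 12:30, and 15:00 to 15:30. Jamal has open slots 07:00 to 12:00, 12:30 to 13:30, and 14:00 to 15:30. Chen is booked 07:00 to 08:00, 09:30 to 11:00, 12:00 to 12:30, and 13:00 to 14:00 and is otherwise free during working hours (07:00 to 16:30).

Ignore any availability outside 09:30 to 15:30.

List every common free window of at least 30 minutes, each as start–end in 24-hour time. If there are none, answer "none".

Chen free within 07:00–16:30: 08:00–09:30, 11:00–12:00, 12:30–13:00, 14:00–16:30.
Liang ∩ Jamal: 09:30–10:00, 10:30–12:00, 15:00–15:30.
Liang ∩ Jamal ∩ Chen: 11:00–12:00, 15:00–15:30.
Restricted to 09:30–15:30: 11:00–12:00, 15:00–15:30.
Windows ≥ 30 min: 11:00–12:00, 15:00–15:30.

11:00–12:00, 15:00–15:30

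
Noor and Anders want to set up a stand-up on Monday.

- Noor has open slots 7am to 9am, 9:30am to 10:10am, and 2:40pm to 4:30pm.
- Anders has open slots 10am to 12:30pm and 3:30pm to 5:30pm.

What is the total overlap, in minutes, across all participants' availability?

Noor ∩ Anders: 10:00–10:10, 15:30–16:30.
Total common minutes: 10 + 60 = 70.

70 minutes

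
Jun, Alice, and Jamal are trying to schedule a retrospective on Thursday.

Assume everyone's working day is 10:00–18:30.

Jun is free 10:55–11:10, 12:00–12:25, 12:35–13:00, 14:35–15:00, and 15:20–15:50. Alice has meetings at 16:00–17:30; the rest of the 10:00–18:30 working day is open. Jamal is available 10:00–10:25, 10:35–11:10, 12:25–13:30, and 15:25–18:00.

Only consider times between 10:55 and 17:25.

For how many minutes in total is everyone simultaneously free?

Alice free within 10:00–18:30: 10:00–16:00, 17:30–18:30.
Jun ∩ Alice: 10:55–11:10, 12:00–12:25, 12:35–13:00, 14:35–15:00, 15:20–15:50.
Jun ∩ Alice ∩ Jamal: 10:55–11:10, 12:35–13:00, 15:25–15:50.
Restricted to 10:55–17:25: 10:55–11:10, 12:35–13:00, 15:25–15:50.
Total common minutes: 15 + 25 + 25 = 65.

65 minutes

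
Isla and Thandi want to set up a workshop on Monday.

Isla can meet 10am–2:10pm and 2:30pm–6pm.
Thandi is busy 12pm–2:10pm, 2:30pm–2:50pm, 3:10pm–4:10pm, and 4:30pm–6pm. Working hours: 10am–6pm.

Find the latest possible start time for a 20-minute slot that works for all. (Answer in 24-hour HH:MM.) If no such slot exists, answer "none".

16:10

Thandi free within 10:00–18:00: 10:00–12:00, 14:10–14:30, 14:50–15:10, 16:10–16:30.
Isla ∩ Thandi: 10:00–12:00, 14:50–15:10, 16:10–16:30.
Windows ≥ 20 min: 10:00–12:00, 14:50–15:10, 16:10–16:30.
Latest start in the last window 16:10–16:30 is 16:30 − 20 min = 16:10.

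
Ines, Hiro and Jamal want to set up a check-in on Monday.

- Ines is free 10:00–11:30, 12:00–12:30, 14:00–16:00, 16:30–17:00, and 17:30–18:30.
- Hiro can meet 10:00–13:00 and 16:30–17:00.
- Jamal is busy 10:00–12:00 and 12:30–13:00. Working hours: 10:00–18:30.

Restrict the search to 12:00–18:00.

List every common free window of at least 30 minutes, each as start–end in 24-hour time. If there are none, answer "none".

12:00–12:30, 16:30–17:00

Jamal free within 10:00–18:30: 12:00–12:30, 13:00–18:30.
Ines ∩ Hiro: 10:00–11:30, 12:00–12:30, 16:30–17:00.
Ines ∩ Hiro ∩ Jamal: 12:00–12:30, 16:30–17:00.
Restricted to 12:00–18:00: 12:00–12:30, 16:30–17:00.
Windows ≥ 30 min: 12:00–12:30, 16:30–17:00.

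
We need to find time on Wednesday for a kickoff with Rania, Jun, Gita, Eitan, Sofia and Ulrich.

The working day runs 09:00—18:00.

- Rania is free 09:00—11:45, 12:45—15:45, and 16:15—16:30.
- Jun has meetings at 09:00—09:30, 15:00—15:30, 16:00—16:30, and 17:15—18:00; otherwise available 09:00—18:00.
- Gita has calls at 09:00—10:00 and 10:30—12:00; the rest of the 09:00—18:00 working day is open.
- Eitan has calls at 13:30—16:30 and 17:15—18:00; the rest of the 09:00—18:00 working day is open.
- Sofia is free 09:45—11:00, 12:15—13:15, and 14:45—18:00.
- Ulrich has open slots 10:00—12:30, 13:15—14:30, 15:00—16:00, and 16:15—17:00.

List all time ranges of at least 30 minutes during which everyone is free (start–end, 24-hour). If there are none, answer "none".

10:00–10:30

Jun free within 09:00–18:00: 09:30–15:00, 15:30–16:00, 16:30–17:15.
Gita free within 09:00–18:00: 10:00–10:30, 12:00–18:00.
Eitan free within 09:00–18:00: 09:00–13:30, 16:30–17:15.
Rania ∩ Jun: 09:30–11:45, 12:45–15:00, 15:30–15:45.
Rania ∩ Jun ∩ Gita: 10:00–10:30, 12:45–15:00, 15:30–15:45.
Rania ∩ Jun ∩ Gita ∩ Eitan: 10:00–10:30, 12:45–13:30.
Rania ∩ Jun ∩ Gita ∩ Eitan ∩ Sofia: 10:00–10:30, 12:45–13:15.
Rania ∩ Jun ∩ Gita ∩ Eitan ∩ Sofia ∩ Ulrich: 10:00–10:30.
Windows ≥ 30 min: 10:00–10:30.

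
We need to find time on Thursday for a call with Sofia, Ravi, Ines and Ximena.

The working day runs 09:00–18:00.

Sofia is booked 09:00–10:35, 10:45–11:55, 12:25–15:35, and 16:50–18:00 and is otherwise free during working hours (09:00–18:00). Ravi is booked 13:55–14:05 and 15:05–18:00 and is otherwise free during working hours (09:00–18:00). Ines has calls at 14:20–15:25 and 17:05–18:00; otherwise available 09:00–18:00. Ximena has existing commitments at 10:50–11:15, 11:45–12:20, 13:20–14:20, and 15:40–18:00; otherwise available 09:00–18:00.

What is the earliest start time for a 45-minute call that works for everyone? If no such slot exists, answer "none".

Sofia free within 09:00–18:00: 10:35–10:45, 11:55–12:25, 15:35–16:50.
Ravi free within 09:00–18:00: 09:00–13:55, 14:05–15:05.
Ines free within 09:00–18:00: 09:00–14:20, 15:25–17:05.
Ximena free within 09:00–18:00: 09:00–10:50, 11:15–11:45, 12:20–13:20, 14:20–15:40.
Sofia ∩ Ravi: 10:35–10:45, 11:55–12:25.
Sofia ∩ Ravi ∩ Ines: 10:35–10:45, 11:55–12:25.
Sofia ∩ Ravi ∩ Ines ∩ Ximena: 10:35–10:45, 12:20–12:25.
Windows ≥ 45 min: (none).

none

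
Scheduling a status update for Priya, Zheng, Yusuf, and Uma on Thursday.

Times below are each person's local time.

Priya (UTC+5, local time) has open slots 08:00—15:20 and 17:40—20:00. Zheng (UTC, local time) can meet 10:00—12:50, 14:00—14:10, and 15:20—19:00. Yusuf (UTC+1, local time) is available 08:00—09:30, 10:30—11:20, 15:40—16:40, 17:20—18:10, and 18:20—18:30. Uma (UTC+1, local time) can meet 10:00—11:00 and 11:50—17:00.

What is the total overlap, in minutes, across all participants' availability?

Priya → UTC: 03:00–10:20, 12:40–15:00.
Zheng → UTC: 10:00–12:50, 14:00–14:10, 15:20–19:00.
Yusuf → UTC: 07:00–08:30, 09:30–10:20, 14:40–15:40, 16:20–17:10, 17:20–17:30.
Uma → UTC: 09:00–10:00, 10:50–16:00.
Priya ∩ Zheng: 10:00–10:20, 12:40–12:50, 14:00–14:10.
Priya ∩ Zheng ∩ Yusuf: 10:00–10:20.
Priya ∩ Zheng ∩ Yusuf ∩ Uma: (none).
Total common minutes: 0.

0 minutes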